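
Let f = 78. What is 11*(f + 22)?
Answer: 1100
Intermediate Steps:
11*(f + 22) = 11*(78 + 22) = 11*100 = 1100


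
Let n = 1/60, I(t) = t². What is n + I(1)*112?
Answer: 6721/60 ≈ 112.02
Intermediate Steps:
n = 1/60 ≈ 0.016667
n + I(1)*112 = 1/60 + 1²*112 = 1/60 + 1*112 = 1/60 + 112 = 6721/60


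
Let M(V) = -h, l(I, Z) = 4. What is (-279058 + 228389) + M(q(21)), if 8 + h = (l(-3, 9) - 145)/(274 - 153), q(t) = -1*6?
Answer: -6129840/121 ≈ -50660.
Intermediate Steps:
q(t) = -6
h = -1109/121 (h = -8 + (4 - 145)/(274 - 153) = -8 - 141/121 = -1109/121 ≈ -9.1653)
M(V) = 1109/121 (M(V) = -1*(-1109/121) = 1109/121)
(-279058 + 228389) + M(q(21)) = (-279058 + 228389) + 1109/121 = -50669 + 1109/121 = -6129840/121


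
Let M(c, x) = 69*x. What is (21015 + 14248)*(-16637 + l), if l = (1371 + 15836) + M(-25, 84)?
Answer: 224484258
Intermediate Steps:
l = 23003 (l = (1371 + 15836) + 69*84 = 17207 + 5796 = 23003)
(21015 + 14248)*(-16637 + l) = (21015 + 14248)*(-16637 + 23003) = 35263*6366 = 224484258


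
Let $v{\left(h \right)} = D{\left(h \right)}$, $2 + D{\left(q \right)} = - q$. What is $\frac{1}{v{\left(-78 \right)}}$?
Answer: $\frac{1}{76} \approx 0.013158$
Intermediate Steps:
$D{\left(q \right)} = -2 - q$
$v{\left(h \right)} = -2 - h$
$\frac{1}{v{\left(-78 \right)}} = \frac{1}{-2 - -78} = \frac{1}{-2 + 78} = \frac{1}{76}$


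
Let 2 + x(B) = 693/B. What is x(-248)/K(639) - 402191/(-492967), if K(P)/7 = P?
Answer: 445565947301/546850264968 ≈ 0.81479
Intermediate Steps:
K(P) = 7*P
x(B) = -2 + 693/B
x(-248)/K(639) - 402191/(-492967) = (-2 + 693/(-248))/((7*639)) - 402191/(-492967) = (-2 + 693*(-1/248))/4473 - 402191*(-1/492967) = (-2 - 693/248)*(1/4473) + 402191/492967 = -1189/248*1/4473 + 402191/492967 = -1189/1109304 + 402191/492967 = 445565947301/546850264968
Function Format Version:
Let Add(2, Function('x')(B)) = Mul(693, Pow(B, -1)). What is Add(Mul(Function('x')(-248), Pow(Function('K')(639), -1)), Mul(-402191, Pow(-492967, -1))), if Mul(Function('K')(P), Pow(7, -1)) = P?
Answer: Rational(445565947301, 546850264968) ≈ 0.81479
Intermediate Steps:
Function('K')(P) = Mul(7, P)
Function('x')(B) = Add(-2, Mul(693, Pow(B, -1)))
Add(Mul(Function('x')(-248), Pow(Function('K')(639), -1)), Mul(-402191, Pow(-492967, -1))) = Add(Mul(Add(-2, Mul(693, Pow(-248, -1))), Pow(Mul(7, 639), -1)), Mul(-402191, Pow(-492967, -1))) = Add(Mul(Add(-2, Mul(693, Rational(-1, 248))), Pow(4473, -1)), Mul(-402191, Rational(-1, 492967))) = Add(Mul(Add(-2, Rational(-693, 248)), Rational(1, 4473)), Rational(402191, 492967)) = Add(Mul(Rational(-1189, 248), Rational(1, 4473)), Rational(402191, 492967)) = Add(Rational(-1189, 1109304), Rational(402191, 492967)) = Rational(445565947301, 546850264968)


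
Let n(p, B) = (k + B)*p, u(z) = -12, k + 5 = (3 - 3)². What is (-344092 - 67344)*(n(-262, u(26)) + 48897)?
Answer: -21950522036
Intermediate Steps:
k = -5 (k = -5 + (3 - 3)² = -5 + 0² = -5 + 0 = -5)
n(p, B) = p*(-5 + B) (n(p, B) = (-5 + B)*p = p*(-5 + B))
(-344092 - 67344)*(n(-262, u(26)) + 48897) = (-344092 - 67344)*(-262*(-5 - 12) + 48897) = -411436*(-262*(-17) + 48897) = -411436*(4454 + 48897) = -411436*53351 = -21950522036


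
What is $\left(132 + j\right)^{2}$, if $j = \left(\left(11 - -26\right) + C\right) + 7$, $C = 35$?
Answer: $44521$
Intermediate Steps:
$j = 79$ ($j = \left(\left(11 - -26\right) + 35\right) + 7 = \left(\left(11 + 26\right) + 35\right) + 7 = \left(37 + 35\right) + 7 = 72 + 7 = 79$)
$\left(132 + j\right)^{2} = \left(132 + 79\right)^{2} = 211^{2} = 44521$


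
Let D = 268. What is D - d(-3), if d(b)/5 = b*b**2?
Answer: 403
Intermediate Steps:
d(b) = 5*b**3 (d(b) = 5*(b*b**2) = 5*b**3)
D - d(-3) = 268 - 5*(-3)**3 = 268 - 5*(-27) = 268 - 1*(-135) = 268 + 135 = 403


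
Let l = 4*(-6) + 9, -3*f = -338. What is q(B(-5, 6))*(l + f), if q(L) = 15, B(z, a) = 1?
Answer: 1465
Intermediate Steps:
f = 338/3 (f = -⅓*(-338) = 338/3 ≈ 112.67)
l = -15 (l = -24 + 9 = -15)
q(B(-5, 6))*(l + f) = 15*(-15 + 338/3) = 15*(293/3) = 1465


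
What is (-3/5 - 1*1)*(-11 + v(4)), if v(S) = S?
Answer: 56/5 ≈ 11.200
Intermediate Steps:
(-3/5 - 1*1)*(-11 + v(4)) = (-3/5 - 1*1)*(-11 + 4) = (-3*1/5 - 1)*(-7) = (-3/5 - 1)*(-7) = -8/5*(-7) = 56/5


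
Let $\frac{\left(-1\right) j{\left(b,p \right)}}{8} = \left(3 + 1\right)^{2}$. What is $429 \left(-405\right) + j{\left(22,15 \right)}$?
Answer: $-173873$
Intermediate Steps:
$j{\left(b,p \right)} = -128$ ($j{\left(b,p \right)} = - 8 \left(3 + 1\right)^{2} = - 8 \cdot 4^{2} = \left(-8\right) 16 = -128$)
$429 \left(-405\right) + j{\left(22,15 \right)} = 429 \left(-405\right) - 128 = -173745 - 128 = -173873$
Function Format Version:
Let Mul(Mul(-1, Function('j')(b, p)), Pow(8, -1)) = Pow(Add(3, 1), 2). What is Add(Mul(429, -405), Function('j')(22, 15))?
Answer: -173873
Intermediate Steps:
Function('j')(b, p) = -128 (Function('j')(b, p) = Mul(-8, Pow(Add(3, 1), 2)) = Mul(-8, Pow(4, 2)) = Mul(-8, 16) = -128)
Add(Mul(429, -405), Function('j')(22, 15)) = Add(Mul(429, -405), -128) = Add(-173745, -128) = -173873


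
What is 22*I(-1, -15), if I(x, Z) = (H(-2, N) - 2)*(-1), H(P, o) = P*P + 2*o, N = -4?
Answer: 132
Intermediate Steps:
H(P, o) = P² + 2*o
I(x, Z) = 6 (I(x, Z) = (((-2)² + 2*(-4)) - 2)*(-1) = ((4 - 8) - 2)*(-1) = (-4 - 2)*(-1) = -6*(-1) = 6)
22*I(-1, -15) = 22*6 = 132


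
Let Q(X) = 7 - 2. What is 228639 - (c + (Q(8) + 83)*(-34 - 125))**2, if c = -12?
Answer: -195883377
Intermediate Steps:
Q(X) = 5
228639 - (c + (Q(8) + 83)*(-34 - 125))**2 = 228639 - (-12 + (5 + 83)*(-34 - 125))**2 = 228639 - (-12 + 88*(-159))**2 = 228639 - (-12 - 13992)**2 = 228639 - 1*(-14004)**2 = 228639 - 1*196112016 = 228639 - 196112016 = -195883377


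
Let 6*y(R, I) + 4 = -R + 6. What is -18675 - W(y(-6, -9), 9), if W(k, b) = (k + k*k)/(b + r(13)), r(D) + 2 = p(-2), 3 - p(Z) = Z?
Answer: -504232/27 ≈ -18675.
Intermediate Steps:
p(Z) = 3 - Z
r(D) = 3 (r(D) = -2 + (3 - 1*(-2)) = -2 + (3 + 2) = -2 + 5 = 3)
y(R, I) = ⅓ - R/6 (y(R, I) = -⅔ + (-R + 6)/6 = -⅔ + (6 - R)/6 = -⅔ + (1 - R/6) = ⅓ - R/6)
W(k, b) = (k + k²)/(3 + b) (W(k, b) = (k + k*k)/(b + 3) = (k + k²)/(3 + b))
-18675 - W(y(-6, -9), 9) = -18675 - (⅓ - ⅙*(-6))*(1 + (⅓ - ⅙*(-6)))/(3 + 9) = -18675 - (⅓ + 1)*(1 + (⅓ + 1))/12 = -18675 - 4*(1 + 4/3)/(3*12) = -18675 - 4*7/(3*12*3) = -18675 - 1*7/27 = -18675 - 7/27 = -504232/27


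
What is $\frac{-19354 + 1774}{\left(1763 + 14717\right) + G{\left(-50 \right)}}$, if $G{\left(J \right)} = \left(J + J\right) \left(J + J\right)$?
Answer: $- \frac{879}{1324} \approx -0.6639$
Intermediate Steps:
$G{\left(J \right)} = 4 J^{2}$ ($G{\left(J \right)} = 2 J 2 J = 4 J^{2}$)
$\frac{-19354 + 1774}{\left(1763 + 14717\right) + G{\left(-50 \right)}} = \frac{-19354 + 1774}{\left(1763 + 14717\right) + 4 \left(-50\right)^{2}} = - \frac{17580}{16480 + 4 \cdot 2500} = - \frac{17580}{16480 + 10000} = - \frac{17580}{26480} = \left(-17580\right) \frac{1}{26480} = - \frac{879}{1324}$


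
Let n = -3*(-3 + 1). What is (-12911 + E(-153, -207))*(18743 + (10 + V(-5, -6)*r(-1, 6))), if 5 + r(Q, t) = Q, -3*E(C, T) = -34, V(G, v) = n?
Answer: -241443061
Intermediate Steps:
n = 6 (n = -3*(-2) = 6)
V(G, v) = 6
E(C, T) = 34/3 (E(C, T) = -⅓*(-34) = 34/3)
r(Q, t) = -5 + Q
(-12911 + E(-153, -207))*(18743 + (10 + V(-5, -6)*r(-1, 6))) = (-12911 + 34/3)*(18743 + (10 + 6*(-5 - 1))) = -38699*(18743 + (10 + 6*(-6)))/3 = -38699*(18743 + (10 - 36))/3 = -38699*(18743 - 26)/3 = -38699/3*18717 = -241443061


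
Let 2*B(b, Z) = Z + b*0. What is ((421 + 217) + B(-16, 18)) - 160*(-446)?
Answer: 72007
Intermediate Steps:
B(b, Z) = Z/2 (B(b, Z) = (Z + b*0)/2 = (Z + 0)/2 = Z/2)
((421 + 217) + B(-16, 18)) - 160*(-446) = ((421 + 217) + (1/2)*18) - 160*(-446) = (638 + 9) + 71360 = 647 + 71360 = 72007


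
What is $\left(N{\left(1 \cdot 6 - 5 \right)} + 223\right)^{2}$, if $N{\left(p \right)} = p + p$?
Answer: $50625$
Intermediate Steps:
$N{\left(p \right)} = 2 p$
$\left(N{\left(1 \cdot 6 - 5 \right)} + 223\right)^{2} = \left(2 \left(1 \cdot 6 - 5\right) + 223\right)^{2} = \left(2 \left(6 - 5\right) + 223\right)^{2} = \left(2 \cdot 1 + 223\right)^{2} = \left(2 + 223\right)^{2} = 225^{2} = 50625$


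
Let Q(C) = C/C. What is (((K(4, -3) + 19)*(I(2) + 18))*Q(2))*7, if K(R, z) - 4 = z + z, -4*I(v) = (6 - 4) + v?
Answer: 2023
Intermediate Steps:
I(v) = -1/2 - v/4 (I(v) = -((6 - 4) + v)/4 = -(2 + v)/4 = -1/2 - v/4)
K(R, z) = 4 + 2*z (K(R, z) = 4 + (z + z) = 4 + 2*z)
Q(C) = 1
(((K(4, -3) + 19)*(I(2) + 18))*Q(2))*7 = ((((4 + 2*(-3)) + 19)*((-1/2 - 1/4*2) + 18))*1)*7 = ((((4 - 6) + 19)*((-1/2 - 1/2) + 18))*1)*7 = (((-2 + 19)*(-1 + 18))*1)*7 = ((17*17)*1)*7 = (289*1)*7 = 289*7 = 2023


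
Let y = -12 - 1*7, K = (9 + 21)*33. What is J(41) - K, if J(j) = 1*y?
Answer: -1009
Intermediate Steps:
K = 990 (K = 30*33 = 990)
y = -19 (y = -12 - 7 = -19)
J(j) = -19 (J(j) = 1*(-19) = -19)
J(41) - K = -19 - 1*990 = -19 - 990 = -1009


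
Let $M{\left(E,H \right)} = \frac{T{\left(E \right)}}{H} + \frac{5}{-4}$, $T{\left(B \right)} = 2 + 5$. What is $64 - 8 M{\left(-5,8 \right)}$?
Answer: $67$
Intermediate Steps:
$T{\left(B \right)} = 7$
$M{\left(E,H \right)} = - \frac{5}{4} + \frac{7}{H}$ ($M{\left(E,H \right)} = \frac{7}{H} + \frac{5}{-4} = \frac{7}{H} + 5 \left(- \frac{1}{4}\right) = \frac{7}{H} - \frac{5}{4} = - \frac{5}{4} + \frac{7}{H}$)
$64 - 8 M{\left(-5,8 \right)} = 64 - 8 \left(- \frac{5}{4} + \frac{7}{8}\right) = 64 - -3 = 64 + 3 = 67$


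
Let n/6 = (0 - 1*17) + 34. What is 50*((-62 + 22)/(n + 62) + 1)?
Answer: 1550/41 ≈ 37.805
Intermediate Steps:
n = 102 (n = 6*((0 - 1*17) + 34) = 6*((0 - 17) + 34) = 6*(-17 + 34) = 6*17 = 102)
50*((-62 + 22)/(n + 62) + 1) = 50*((-62 + 22)/(102 + 62) + 1) = 50*(-40/164 + 1) = 50*(-40*1/164 + 1) = 50*(-10/41 + 1) = 50*(31/41) = 1550/41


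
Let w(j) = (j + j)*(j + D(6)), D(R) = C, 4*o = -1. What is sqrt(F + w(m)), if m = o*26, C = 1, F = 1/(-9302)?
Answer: sqrt(1546671446)/4651 ≈ 8.4558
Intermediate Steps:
o = -1/4 (o = (1/4)*(-1) = -1/4 ≈ -0.25000)
F = -1/9302 ≈ -0.00010750
D(R) = 1
m = -13/2 (m = -1/4*26 = -13/2 ≈ -6.5000)
w(j) = 2*j*(1 + j) (w(j) = (j + j)*(j + 1) = (2*j)*(1 + j) = 2*j*(1 + j))
sqrt(F + w(m)) = sqrt(-1/9302 + 2*(-13/2)*(1 - 13/2)) = sqrt(-1/9302 + 2*(-13/2)*(-11/2)) = sqrt(-1/9302 + 143/2) = sqrt(332546/4651) = sqrt(1546671446)/4651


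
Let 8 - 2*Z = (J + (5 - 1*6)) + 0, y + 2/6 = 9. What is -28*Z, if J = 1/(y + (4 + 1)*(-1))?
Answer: -1344/11 ≈ -122.18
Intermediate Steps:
y = 26/3 (y = -⅓ + 9 = 26/3 ≈ 8.6667)
J = 3/11 (J = 1/(26/3 + (4 + 1)*(-1)) = 1/(26/3 + 5*(-1)) = 1/(26/3 - 5) = 1/(11/3) = 3/11 ≈ 0.27273)
Z = 48/11 (Z = 4 - ((3/11 + (5 - 1*6)) + 0)/2 = 4 - ((3/11 + (5 - 6)) + 0)/2 = 4 - ((3/11 - 1) + 0)/2 = 4 - (-8/11 + 0)/2 = 4 - ½*(-8/11) = 4 + 4/11 = 48/11 ≈ 4.3636)
-28*Z = -28*48/11 = -1344/11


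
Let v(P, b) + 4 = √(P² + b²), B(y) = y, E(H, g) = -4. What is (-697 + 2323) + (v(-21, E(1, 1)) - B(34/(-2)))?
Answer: 1639 + √457 ≈ 1660.4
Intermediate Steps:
v(P, b) = -4 + √(P² + b²)
(-697 + 2323) + (v(-21, E(1, 1)) - B(34/(-2))) = (-697 + 2323) + ((-4 + √((-21)² + (-4)²)) - 34/(-2)) = 1626 + ((-4 + √(441 + 16)) - 34*(-1)/2) = 1626 + ((-4 + √457) - 1*(-17)) = 1626 + ((-4 + √457) + 17) = 1626 + (13 + √457) = 1639 + √457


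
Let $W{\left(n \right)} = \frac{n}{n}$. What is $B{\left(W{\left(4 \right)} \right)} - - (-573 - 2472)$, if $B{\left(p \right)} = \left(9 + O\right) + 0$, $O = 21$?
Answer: $-3015$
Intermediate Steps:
$W{\left(n \right)} = 1$
$B{\left(p \right)} = 30$ ($B{\left(p \right)} = \left(9 + 21\right) + 0 = 30 + 0 = 30$)
$B{\left(W{\left(4 \right)} \right)} - - (-573 - 2472) = 30 - - (-573 - 2472) = 30 - \left(-1\right) \left(-3045\right) = 30 - 3045 = -3015$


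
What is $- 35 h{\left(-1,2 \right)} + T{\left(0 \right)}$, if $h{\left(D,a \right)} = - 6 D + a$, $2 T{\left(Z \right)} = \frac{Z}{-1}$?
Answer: $-280$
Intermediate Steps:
$T{\left(Z \right)} = - \frac{Z}{2}$ ($T{\left(Z \right)} = \frac{Z \frac{1}{-1}}{2} = \frac{Z \left(-1\right)}{2} = \frac{\left(-1\right) Z}{2} = - \frac{Z}{2}$)
$h{\left(D,a \right)} = a - 6 D$
$- 35 h{\left(-1,2 \right)} + T{\left(0 \right)} = - 35 \left(2 - -6\right) - 0 = - 35 \left(2 + 6\right) + 0 = \left(-35\right) 8 + 0 = -280 + 0 = -280$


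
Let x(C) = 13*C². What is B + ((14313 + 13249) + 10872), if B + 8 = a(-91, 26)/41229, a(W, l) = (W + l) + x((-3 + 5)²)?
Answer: 1584265697/41229 ≈ 38426.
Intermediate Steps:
a(W, l) = 208 + W + l (a(W, l) = (W + l) + 13*((-3 + 5)²)² = (W + l) + 13*(2²)² = (W + l) + 13*4² = (W + l) + 13*16 = (W + l) + 208 = 208 + W + l)
B = -329689/41229 (B = -8 + (208 - 91 + 26)/41229 = -8 + 143*(1/41229) = -8 + 143/41229 = -329689/41229 ≈ -7.9965)
B + ((14313 + 13249) + 10872) = -329689/41229 + ((14313 + 13249) + 10872) = -329689/41229 + (27562 + 10872) = -329689/41229 + 38434 = 1584265697/41229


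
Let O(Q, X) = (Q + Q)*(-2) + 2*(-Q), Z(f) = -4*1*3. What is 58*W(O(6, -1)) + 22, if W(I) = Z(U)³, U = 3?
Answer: -100202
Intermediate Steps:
Z(f) = -12 (Z(f) = -4*3 = -12)
O(Q, X) = -6*Q (O(Q, X) = (2*Q)*(-2) - 2*Q = -4*Q - 2*Q = -6*Q)
W(I) = -1728 (W(I) = (-12)³ = -1728)
58*W(O(6, -1)) + 22 = 58*(-1728) + 22 = -100224 + 22 = -100202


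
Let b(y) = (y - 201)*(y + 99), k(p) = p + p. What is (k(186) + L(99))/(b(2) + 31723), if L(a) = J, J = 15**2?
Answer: 597/11624 ≈ 0.051359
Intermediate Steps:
J = 225
k(p) = 2*p
L(a) = 225
b(y) = (-201 + y)*(99 + y)
(k(186) + L(99))/(b(2) + 31723) = (2*186 + 225)/((-19899 + 2**2 - 102*2) + 31723) = (372 + 225)/((-19899 + 4 - 204) + 31723) = 597/(-20099 + 31723) = 597/11624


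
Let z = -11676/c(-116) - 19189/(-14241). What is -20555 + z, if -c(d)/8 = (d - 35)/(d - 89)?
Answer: -79875035737/4300782 ≈ -18572.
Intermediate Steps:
c(d) = -8*(-35 + d)/(-89 + d) (c(d) = -8*(d - 35)/(d - 89) = -8*(-35 + d)/(-89 + d))
z = 8527538273/4300782 (z = -11676*(-89 - 116)/(8*(35 - 1*(-116))) - 19189/(-14241) = -11676*(-205/(8*(35 + 116))) - 19189*(-1/14241) = -11676/(8*(-1/205)*151) + 19189/14241 = -11676/(-1208/205) + 19189/14241 = -11676*(-205/1208) + 19189/14241 = 598395/302 + 19189/14241 = 8527538273/4300782 ≈ 1982.8)
-20555 + z = -20555 + 8527538273/4300782 = -79875035737/4300782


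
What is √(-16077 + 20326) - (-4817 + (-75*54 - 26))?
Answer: 8893 + √4249 ≈ 8958.2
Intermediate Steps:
√(-16077 + 20326) - (-4817 + (-75*54 - 26)) = √4249 - (-4817 + (-4050 - 26)) = √4249 - (-4817 - 4076) = √4249 - 1*(-8893) = √4249 + 8893 = 8893 + √4249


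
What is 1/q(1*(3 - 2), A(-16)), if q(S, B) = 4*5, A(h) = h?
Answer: 1/20 ≈ 0.050000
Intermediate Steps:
q(S, B) = 20
1/q(1*(3 - 2), A(-16)) = 1/20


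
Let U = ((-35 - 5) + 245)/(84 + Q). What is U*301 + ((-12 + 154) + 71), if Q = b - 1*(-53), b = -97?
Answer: 14045/8 ≈ 1755.6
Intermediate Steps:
Q = -44 (Q = -97 - 1*(-53) = -97 + 53 = -44)
U = 41/8 (U = ((-35 - 5) + 245)/(84 - 44) = (-40 + 245)/40 = 205*(1/40) = 41/8 ≈ 5.1250)
U*301 + ((-12 + 154) + 71) = (41/8)*301 + ((-12 + 154) + 71) = 12341/8 + (142 + 71) = 12341/8 + 213 = 14045/8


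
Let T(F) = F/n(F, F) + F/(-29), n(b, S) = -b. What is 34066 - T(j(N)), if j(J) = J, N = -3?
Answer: 987940/29 ≈ 34067.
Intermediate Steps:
T(F) = -1 - F/29 (T(F) = F/((-F)) + F/(-29) = F*(-1/F) + F*(-1/29) = -1 - F/29)
34066 - T(j(N)) = 34066 - (-1 - 1/29*(-3)) = 34066 - (-1 + 3/29) = 34066 - 1*(-26/29) = 34066 + 26/29 = 987940/29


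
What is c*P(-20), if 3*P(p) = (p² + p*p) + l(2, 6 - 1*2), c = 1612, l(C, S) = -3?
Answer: 1284764/3 ≈ 4.2825e+5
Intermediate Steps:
P(p) = -1 + 2*p²/3 (P(p) = ((p² + p*p) - 3)/3 = ((p² + p²) - 3)/3 = (2*p² - 3)/3 = (-3 + 2*p²)/3 = -1 + 2*p²/3)
c*P(-20) = 1612*(-1 + (⅔)*(-20)²) = 1612*(-1 + (⅔)*400) = 1612*(-1 + 800/3) = 1612*(797/3) = 1284764/3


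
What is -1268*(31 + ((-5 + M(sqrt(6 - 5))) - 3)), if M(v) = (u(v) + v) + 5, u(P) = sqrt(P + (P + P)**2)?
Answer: -36772 - 1268*sqrt(5) ≈ -39607.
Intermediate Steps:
u(P) = sqrt(P + 4*P**2) (u(P) = sqrt(P + (2*P)**2) = sqrt(P + 4*P**2))
M(v) = 5 + v + sqrt(v*(1 + 4*v)) (M(v) = (sqrt(v*(1 + 4*v)) + v) + 5 = (v + sqrt(v*(1 + 4*v))) + 5 = 5 + v + sqrt(v*(1 + 4*v)))
-1268*(31 + ((-5 + M(sqrt(6 - 5))) - 3)) = -1268*(31 + ((-5 + (5 + sqrt(6 - 5) + sqrt(sqrt(6 - 5)*(1 + 4*sqrt(6 - 5))))) - 3)) = -1268*(31 + ((-5 + (5 + sqrt(1) + sqrt(sqrt(1)*(1 + 4*sqrt(1))))) - 3)) = -1268*(31 + ((-5 + (5 + 1 + sqrt(1*(1 + 4*1)))) - 3)) = -1268*(31 + ((-5 + (5 + 1 + sqrt(1*(1 + 4)))) - 3)) = -1268*(31 + ((-5 + (5 + 1 + sqrt(1*5))) - 3)) = -1268*(31 + ((-5 + (5 + 1 + sqrt(5))) - 3)) = -1268*(31 + ((-5 + (6 + sqrt(5))) - 3)) = -1268*(31 + ((1 + sqrt(5)) - 3)) = -1268*(31 + (-2 + sqrt(5))) = -1268*(29 + sqrt(5)) = -36772 - 1268*sqrt(5)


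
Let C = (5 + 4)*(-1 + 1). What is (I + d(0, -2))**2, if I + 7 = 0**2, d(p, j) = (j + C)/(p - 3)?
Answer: 361/9 ≈ 40.111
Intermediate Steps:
C = 0 (C = 9*0 = 0)
d(p, j) = j/(-3 + p) (d(p, j) = (j + 0)/(p - 3) = j/(-3 + p))
I = -7 (I = -7 + 0**2 = -7 + 0 = -7)
(I + d(0, -2))**2 = (-7 - 2/(-3 + 0))**2 = (-7 - 2/(-3))**2 = (-7 - 2*(-1/3))**2 = (-7 + 2/3)**2 = (-19/3)**2 = 361/9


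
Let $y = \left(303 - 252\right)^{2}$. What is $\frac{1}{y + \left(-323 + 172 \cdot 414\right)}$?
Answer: $\frac{1}{73486} \approx 1.3608 \cdot 10^{-5}$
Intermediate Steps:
$y = 2601$ ($y = \left(303 - 252\right)^{2} = 51^{2} = 2601$)
$\frac{1}{y + \left(-323 + 172 \cdot 414\right)} = \frac{1}{2601 + \left(-323 + 172 \cdot 414\right)} = \frac{1}{2601 + \left(-323 + 71208\right)} = \frac{1}{2601 + 70885} = \frac{1}{73486}$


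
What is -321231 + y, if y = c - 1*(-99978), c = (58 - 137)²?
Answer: -215012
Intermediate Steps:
c = 6241 (c = (-79)² = 6241)
y = 106219 (y = 6241 - 1*(-99978) = 6241 + 99978 = 106219)
-321231 + y = -321231 + 106219 = -215012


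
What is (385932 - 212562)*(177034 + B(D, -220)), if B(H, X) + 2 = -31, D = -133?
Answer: 30686663370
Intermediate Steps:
B(H, X) = -33 (B(H, X) = -2 - 31 = -33)
(385932 - 212562)*(177034 + B(D, -220)) = (385932 - 212562)*(177034 - 33) = 173370*177001 = 30686663370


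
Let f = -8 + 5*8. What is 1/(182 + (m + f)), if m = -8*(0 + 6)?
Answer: 1/166 ≈ 0.0060241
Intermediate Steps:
f = 32 (f = -8 + 40 = 32)
m = -48 (m = -8*6 = -48)
1/(182 + (m + f)) = 1/(182 + (-48 + 32)) = 1/(182 - 16) = 1/166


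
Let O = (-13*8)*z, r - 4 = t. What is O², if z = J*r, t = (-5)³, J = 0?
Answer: 0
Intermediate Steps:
t = -125
r = -121 (r = 4 - 125 = -121)
z = 0 (z = 0*(-121) = 0)
O = 0 (O = -13*8*0 = -104*0 = 0)
O² = 0² = 0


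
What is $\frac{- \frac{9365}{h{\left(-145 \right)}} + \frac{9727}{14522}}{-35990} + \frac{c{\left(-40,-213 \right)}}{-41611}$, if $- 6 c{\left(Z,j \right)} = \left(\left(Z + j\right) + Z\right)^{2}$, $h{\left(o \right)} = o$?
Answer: $\frac{4723836243569}{13810681745580} \approx 0.34204$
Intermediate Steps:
$c{\left(Z,j \right)} = - \frac{\left(j + 2 Z\right)^{2}}{6}$ ($c{\left(Z,j \right)} = - \frac{\left(\left(Z + j\right) + Z\right)^{2}}{6} = - \frac{\left(j + 2 Z\right)^{2}}{6}$)
$\frac{- \frac{9365}{h{\left(-145 \right)}} + \frac{9727}{14522}}{-35990} + \frac{c{\left(-40,-213 \right)}}{-41611} = \frac{- \frac{9365}{-145} + \frac{9727}{14522}}{-35990} + \frac{\left(- \frac{1}{6}\right) \left(-213 + 2 \left(-40\right)\right)^{2}}{-41611} = \left(\left(-9365\right) \left(- \frac{1}{145}\right) + 9727 \cdot \frac{1}{14522}\right) \left(- \frac{1}{35990}\right) + - \frac{\left(-213 - 80\right)^{2}}{6} \left(- \frac{1}{41611}\right) = \left(\frac{1873}{29} + \frac{71}{106}\right) \left(- \frac{1}{35990}\right) + - \frac{\left(-293\right)^{2}}{6} \left(- \frac{1}{41611}\right) = \frac{200597}{3074} \left(- \frac{1}{35990}\right) + \left(- \frac{1}{6}\right) 85849 \left(- \frac{1}{41611}\right) = - \frac{200597}{110633260} - - \frac{85849}{249666} = - \frac{200597}{110633260} + \frac{85849}{249666} = \frac{4723836243569}{13810681745580}$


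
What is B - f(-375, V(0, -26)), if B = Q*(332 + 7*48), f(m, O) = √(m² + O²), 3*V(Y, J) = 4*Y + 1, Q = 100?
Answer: 66800 - √1265626/3 ≈ 66425.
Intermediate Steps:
V(Y, J) = ⅓ + 4*Y/3 (V(Y, J) = (4*Y + 1)/3 = (1 + 4*Y)/3 = ⅓ + 4*Y/3)
f(m, O) = √(O² + m²)
B = 66800 (B = 100*(332 + 7*48) = 100*(332 + 336) = 100*668 = 66800)
B - f(-375, V(0, -26)) = 66800 - √((⅓ + (4/3)*0)² + (-375)²) = 66800 - √((⅓ + 0)² + 140625) = 66800 - √((⅓)² + 140625) = 66800 - √(⅑ + 140625) = 66800 - √(1265626/9) = 66800 - √1265626/3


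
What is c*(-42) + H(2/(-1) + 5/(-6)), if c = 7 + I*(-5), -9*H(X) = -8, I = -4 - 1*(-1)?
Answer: -8308/9 ≈ -923.11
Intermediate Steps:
I = -3 (I = -4 + 1 = -3)
H(X) = 8/9 (H(X) = -⅑*(-8) = 8/9)
c = 22 (c = 7 - 3*(-5) = 7 + 15 = 22)
c*(-42) + H(2/(-1) + 5/(-6)) = 22*(-42) + 8/9 = -924 + 8/9 = -8308/9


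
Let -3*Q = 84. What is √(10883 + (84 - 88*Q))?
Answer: 11*√111 ≈ 115.89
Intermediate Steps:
Q = -28 (Q = -⅓*84 = -28)
√(10883 + (84 - 88*Q)) = √(10883 + (84 - 88*(-28))) = √(10883 + (84 + 2464)) = √(10883 + 2548) = √13431 = 11*√111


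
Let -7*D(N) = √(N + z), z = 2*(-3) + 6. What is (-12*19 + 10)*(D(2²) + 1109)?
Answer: -1691898/7 ≈ -2.4170e+5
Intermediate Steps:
z = 0 (z = -6 + 6 = 0)
D(N) = -√N/7 (D(N) = -√(N + 0)/7 = -√N/7)
(-12*19 + 10)*(D(2²) + 1109) = (-12*19 + 10)*(-√(2²)/7 + 1109) = (-228 + 10)*(-√4/7 + 1109) = -218*(-⅐*2 + 1109) = -218*(-2/7 + 1109) = -218*7761/7 = -1691898/7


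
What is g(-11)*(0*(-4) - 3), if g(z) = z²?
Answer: -363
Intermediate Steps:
g(-11)*(0*(-4) - 3) = (-11)²*(0*(-4) - 3) = 121*(0 - 3) = 121*(-3) = -363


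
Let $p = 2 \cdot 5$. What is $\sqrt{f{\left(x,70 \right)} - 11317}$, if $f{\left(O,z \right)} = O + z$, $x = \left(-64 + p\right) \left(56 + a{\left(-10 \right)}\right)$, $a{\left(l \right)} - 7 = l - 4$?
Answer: $i \sqrt{13893} \approx 117.87 i$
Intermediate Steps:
$a{\left(l \right)} = 3 + l$ ($a{\left(l \right)} = 7 + \left(l - 4\right) = 7 + \left(-4 + l\right) = 3 + l$)
$p = 10$
$x = -2646$ ($x = \left(-64 + 10\right) \left(56 + \left(3 - 10\right)\right) = - 54 \left(56 - 7\right) = \left(-54\right) 49 = -2646$)
$\sqrt{f{\left(x,70 \right)} - 11317} = \sqrt{\left(-2646 + 70\right) - 11317} = \sqrt{-2576 - 11317} = \sqrt{-13893} = i \sqrt{13893}$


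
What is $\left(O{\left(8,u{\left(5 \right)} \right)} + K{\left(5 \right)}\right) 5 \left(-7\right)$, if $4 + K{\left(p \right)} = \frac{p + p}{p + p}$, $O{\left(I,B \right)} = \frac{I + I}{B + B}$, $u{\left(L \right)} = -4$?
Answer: $175$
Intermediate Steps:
$O{\left(I,B \right)} = \frac{I}{B}$ ($O{\left(I,B \right)} = \frac{2 I}{2 B} = 2 I \frac{1}{2 B} = \frac{I}{B}$)
$K{\left(p \right)} = -3$ ($K{\left(p \right)} = -4 + \frac{p + p}{p + p} = -4 + \frac{2 p}{2 p} = -4 + 2 p \frac{1}{2 p} = -4 + 1 = -3$)
$\left(O{\left(8,u{\left(5 \right)} \right)} + K{\left(5 \right)}\right) 5 \left(-7\right) = \left(\frac{8}{-4} - 3\right) 5 \left(-7\right) = \left(8 \left(- \frac{1}{4}\right) - 3\right) \left(-35\right) = \left(-2 - 3\right) \left(-35\right) = \left(-5\right) \left(-35\right) = 175$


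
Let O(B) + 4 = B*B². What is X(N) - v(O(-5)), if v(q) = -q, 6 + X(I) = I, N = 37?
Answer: -98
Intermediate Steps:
X(I) = -6 + I
O(B) = -4 + B³ (O(B) = -4 + B*B² = -4 + B³)
X(N) - v(O(-5)) = (-6 + 37) - (-1)*(-4 + (-5)³) = 31 - (-1)*(-4 - 125) = 31 - (-1)*(-129) = 31 - 1*129 = 31 - 129 = -98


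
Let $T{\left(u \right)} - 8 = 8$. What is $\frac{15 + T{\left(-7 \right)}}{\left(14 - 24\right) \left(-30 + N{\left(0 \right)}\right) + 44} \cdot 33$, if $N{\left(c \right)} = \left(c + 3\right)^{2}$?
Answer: $\frac{1023}{254} \approx 4.0276$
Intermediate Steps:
$N{\left(c \right)} = \left(3 + c\right)^{2}$
$T{\left(u \right)} = 16$ ($T{\left(u \right)} = 8 + 8 = 16$)
$\frac{15 + T{\left(-7 \right)}}{\left(14 - 24\right) \left(-30 + N{\left(0 \right)}\right) + 44} \cdot 33 = \frac{15 + 16}{\left(14 - 24\right) \left(-30 + \left(3 + 0\right)^{2}\right) + 44} \cdot 33 = \frac{31}{- 10 \left(-30 + 3^{2}\right) + 44} \cdot 33 = \frac{31}{- 10 \left(-30 + 9\right) + 44} \cdot 33 = \frac{31}{\left(-10\right) \left(-21\right) + 44} \cdot 33 = \frac{31}{210 + 44} \cdot 33 = \frac{31}{254} \cdot 33 = \frac{1023}{254}$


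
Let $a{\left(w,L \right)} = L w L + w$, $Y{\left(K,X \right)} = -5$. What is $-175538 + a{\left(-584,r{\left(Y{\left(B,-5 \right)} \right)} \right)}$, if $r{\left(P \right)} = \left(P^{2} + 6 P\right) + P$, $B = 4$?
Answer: $-234522$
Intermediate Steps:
$r{\left(P \right)} = P^{2} + 7 P$
$a{\left(w,L \right)} = w + w L^{2}$ ($a{\left(w,L \right)} = w L^{2} + w = w + w L^{2}$)
$-175538 + a{\left(-584,r{\left(Y{\left(B,-5 \right)} \right)} \right)} = -175538 - 584 \left(1 + \left(- 5 \left(7 - 5\right)\right)^{2}\right) = -175538 - 584 \left(1 + \left(\left(-5\right) 2\right)^{2}\right) = -175538 - 584 \left(1 + \left(-10\right)^{2}\right) = -175538 - 584 \left(1 + 100\right) = -175538 - 58984 = -234522$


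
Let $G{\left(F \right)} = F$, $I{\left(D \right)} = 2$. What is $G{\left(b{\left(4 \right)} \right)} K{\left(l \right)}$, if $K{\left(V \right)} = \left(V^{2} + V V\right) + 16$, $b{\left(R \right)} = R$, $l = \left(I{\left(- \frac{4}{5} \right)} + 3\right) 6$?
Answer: $7264$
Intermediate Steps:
$l = 30$ ($l = \left(2 + 3\right) 6 = 5 \cdot 6 = 30$)
$K{\left(V \right)} = 16 + 2 V^{2}$ ($K{\left(V \right)} = \left(V^{2} + V^{2}\right) + 16 = 2 V^{2} + 16 = 16 + 2 V^{2}$)
$G{\left(b{\left(4 \right)} \right)} K{\left(l \right)} = 4 \left(16 + 2 \cdot 30^{2}\right) = 4 \left(16 + 2 \cdot 900\right) = 4 \left(16 + 1800\right) = 4 \cdot 1816 = 7264$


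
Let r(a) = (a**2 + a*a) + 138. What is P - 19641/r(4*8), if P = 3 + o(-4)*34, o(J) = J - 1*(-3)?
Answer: -87407/2186 ≈ -39.985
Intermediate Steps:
o(J) = 3 + J (o(J) = J + 3 = 3 + J)
r(a) = 138 + 2*a**2 (r(a) = (a**2 + a**2) + 138 = 2*a**2 + 138 = 138 + 2*a**2)
P = -31 (P = 3 + (3 - 4)*34 = 3 - 1*34 = 3 - 34 = -31)
P - 19641/r(4*8) = -31 - 19641/(138 + 2*(4*8)**2) = -31 - 19641/(138 + 2*32**2) = -31 - 19641/(138 + 2*1024) = -31 - 19641/(138 + 2048) = -31 - 19641/2186 = -87407/2186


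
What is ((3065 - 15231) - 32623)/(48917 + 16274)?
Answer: -44789/65191 ≈ -0.68704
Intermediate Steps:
((3065 - 15231) - 32623)/(48917 + 16274) = (-12166 - 32623)/65191 = -44789*1/65191 = -44789/65191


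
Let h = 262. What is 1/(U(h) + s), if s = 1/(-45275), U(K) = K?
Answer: 45275/11862049 ≈ 0.0038168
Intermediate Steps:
s = -1/45275 ≈ -2.2087e-5
1/(U(h) + s) = 1/(262 - 1/45275) = 1/(11862049/45275) = 45275/11862049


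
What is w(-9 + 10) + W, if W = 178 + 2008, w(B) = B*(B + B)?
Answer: 2188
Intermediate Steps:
w(B) = 2*B² (w(B) = B*(2*B) = 2*B²)
W = 2186
w(-9 + 10) + W = 2*(-9 + 10)² + 2186 = 2*1² + 2186 = 2*1 + 2186 = 2 + 2186 = 2188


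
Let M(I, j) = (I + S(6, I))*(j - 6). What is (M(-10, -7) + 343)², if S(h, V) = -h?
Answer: 303601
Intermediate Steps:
M(I, j) = (-6 + I)*(-6 + j) (M(I, j) = (I - 1*6)*(j - 6) = (I - 6)*(-6 + j) = (-6 + I)*(-6 + j))
(M(-10, -7) + 343)² = ((36 - 6*(-10) - 6*(-7) - 10*(-7)) + 343)² = ((36 + 60 + 42 + 70) + 343)² = (208 + 343)² = 551² = 303601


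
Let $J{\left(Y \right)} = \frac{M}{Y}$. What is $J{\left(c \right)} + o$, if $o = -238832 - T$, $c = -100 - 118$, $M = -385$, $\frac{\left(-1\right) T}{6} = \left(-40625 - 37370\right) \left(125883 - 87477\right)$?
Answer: $- \frac{3918134633751}{218} \approx -1.7973 \cdot 10^{10}$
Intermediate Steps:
$T = 17972855820$ ($T = - 6 \left(-40625 - 37370\right) \left(125883 - 87477\right) = - 6 \left(\left(-77995\right) 38406\right) = \left(-6\right) \left(-2995475970\right) = 17972855820$)
$c = -218$ ($c = -100 - 118 = -218$)
$o = -17973094652$ ($o = -238832 - 17972855820 = -17973094652$)
$J{\left(Y \right)} = - \frac{385}{Y}$
$J{\left(c \right)} + o = - \frac{385}{-218} - 17973094652 = \left(-385\right) \left(- \frac{1}{218}\right) - 17973094652 = \frac{385}{218} - 17973094652 = - \frac{3918134633751}{218}$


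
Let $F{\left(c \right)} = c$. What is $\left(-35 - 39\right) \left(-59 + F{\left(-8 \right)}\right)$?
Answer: $4958$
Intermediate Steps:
$\left(-35 - 39\right) \left(-59 + F{\left(-8 \right)}\right) = \left(-35 - 39\right) \left(-59 - 8\right) = \left(-74\right) \left(-67\right) = 4958$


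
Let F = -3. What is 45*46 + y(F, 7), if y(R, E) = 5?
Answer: 2075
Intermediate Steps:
45*46 + y(F, 7) = 45*46 + 5 = 2070 + 5 = 2075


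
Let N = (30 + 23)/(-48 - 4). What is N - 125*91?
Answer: -591553/52 ≈ -11376.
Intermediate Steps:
N = -53/52 (N = 53/(-52) = 53*(-1/52) = -53/52 ≈ -1.0192)
N - 125*91 = -53/52 - 125*91 = -53/52 - 11375 = -591553/52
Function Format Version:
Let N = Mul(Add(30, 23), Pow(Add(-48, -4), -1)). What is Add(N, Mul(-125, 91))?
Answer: Rational(-591553, 52) ≈ -11376.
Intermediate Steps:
N = Rational(-53, 52) (N = Mul(53, Pow(-52, -1)) = Mul(53, Rational(-1, 52)) = Rational(-53, 52) ≈ -1.0192)
Add(N, Mul(-125, 91)) = Add(Rational(-53, 52), Mul(-125, 91)) = Add(Rational(-53, 52), -11375) = Rational(-591553, 52)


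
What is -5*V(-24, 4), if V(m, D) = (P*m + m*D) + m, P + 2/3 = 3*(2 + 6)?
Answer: 3400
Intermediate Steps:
P = 70/3 (P = -2/3 + 3*(2 + 6) = -2/3 + 3*8 = -2/3 + 24 = 70/3 ≈ 23.333)
V(m, D) = 73*m/3 + D*m (V(m, D) = (70*m/3 + m*D) + m = (70*m/3 + D*m) + m = 73*m/3 + D*m)
-5*V(-24, 4) = -5*(-24)*(73 + 3*4)/3 = -5*(-24)*(73 + 12)/3 = -5*(-24)*85/3 = -5*(-680) = 3400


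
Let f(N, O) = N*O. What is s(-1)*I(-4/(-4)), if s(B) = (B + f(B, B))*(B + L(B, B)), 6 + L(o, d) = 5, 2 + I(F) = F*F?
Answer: 0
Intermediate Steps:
I(F) = -2 + F² (I(F) = -2 + F*F = -2 + F²)
L(o, d) = -1 (L(o, d) = -6 + 5 = -1)
s(B) = (-1 + B)*(B + B²) (s(B) = (B + B*B)*(B - 1) = (B + B²)*(-1 + B) = (-1 + B)*(B + B²))
s(-1)*I(-4/(-4)) = ((-1)³ - 1*(-1))*(-2 + (-4/(-4))²) = (-1 + 1)*(-2 + (-4*(-¼))²) = 0*(-2 + 1²) = 0*(-2 + 1) = 0*(-1) = 0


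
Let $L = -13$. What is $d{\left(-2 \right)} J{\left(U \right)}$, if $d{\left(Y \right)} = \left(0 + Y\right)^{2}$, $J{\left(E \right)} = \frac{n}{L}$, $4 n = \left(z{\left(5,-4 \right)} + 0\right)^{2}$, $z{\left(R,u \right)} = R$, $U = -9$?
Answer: $- \frac{25}{13} \approx -1.9231$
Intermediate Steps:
$n = \frac{25}{4}$ ($n = \frac{\left(5 + 0\right)^{2}}{4} = \frac{5^{2}}{4} = \frac{1}{4} \cdot 25 = \frac{25}{4} \approx 6.25$)
$J{\left(E \right)} = - \frac{25}{52}$ ($J{\left(E \right)} = \frac{25}{4 \left(-13\right)} = \frac{25}{4} \left(- \frac{1}{13}\right) = - \frac{25}{52}$)
$d{\left(Y \right)} = Y^{2}$
$d{\left(-2 \right)} J{\left(U \right)} = \left(-2\right)^{2} \left(- \frac{25}{52}\right) = 4 \left(- \frac{25}{52}\right) = - \frac{25}{13}$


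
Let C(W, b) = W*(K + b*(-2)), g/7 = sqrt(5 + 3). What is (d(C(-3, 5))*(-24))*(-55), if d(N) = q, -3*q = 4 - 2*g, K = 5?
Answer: -1760 + 12320*sqrt(2) ≈ 15663.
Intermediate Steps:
g = 14*sqrt(2) (g = 7*sqrt(5 + 3) = 7*sqrt(8) = 7*(2*sqrt(2)) = 14*sqrt(2) ≈ 19.799)
C(W, b) = W*(5 - 2*b) (C(W, b) = W*(5 + b*(-2)) = W*(5 - 2*b))
q = -4/3 + 28*sqrt(2)/3 (q = -(4 - 28*sqrt(2))/3 = -4/3 + 28*sqrt(2)/3 ≈ 11.866)
d(N) = -4/3 + 28*sqrt(2)/3
(d(C(-3, 5))*(-24))*(-55) = ((-4/3 + 28*sqrt(2)/3)*(-24))*(-55) = (32 - 224*sqrt(2))*(-55) = -1760 + 12320*sqrt(2)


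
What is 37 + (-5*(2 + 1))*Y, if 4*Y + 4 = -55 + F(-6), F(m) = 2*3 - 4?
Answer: 1003/4 ≈ 250.75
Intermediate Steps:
F(m) = 2 (F(m) = 6 - 4 = 2)
Y = -57/4 (Y = -1 + (-55 + 2)/4 = -1 + (¼)*(-53) = -1 - 53/4 = -57/4 ≈ -14.250)
37 + (-5*(2 + 1))*Y = 37 - 5*(2 + 1)*(-57/4) = 37 - 5*3*(-57/4) = 37 - 15*(-57/4) = 37 + 855/4 = 1003/4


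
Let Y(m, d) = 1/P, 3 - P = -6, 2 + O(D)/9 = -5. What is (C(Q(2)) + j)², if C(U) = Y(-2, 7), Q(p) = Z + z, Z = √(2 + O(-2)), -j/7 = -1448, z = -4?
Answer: 8322000625/81 ≈ 1.0274e+8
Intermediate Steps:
O(D) = -63 (O(D) = -18 + 9*(-5) = -18 - 45 = -63)
P = 9 (P = 3 - 1*(-6) = 3 + 6 = 9)
j = 10136 (j = -7*(-1448) = 10136)
Z = I*√61 (Z = √(2 - 63) = √(-61) = I*√61 ≈ 7.8102*I)
Y(m, d) = ⅑ (Y(m, d) = 1/9 = ⅑)
Q(p) = -4 + I*√61 (Q(p) = I*√61 - 4 = -4 + I*√61)
C(U) = ⅑
(C(Q(2)) + j)² = (⅑ + 10136)² = (91225/9)² = 8322000625/81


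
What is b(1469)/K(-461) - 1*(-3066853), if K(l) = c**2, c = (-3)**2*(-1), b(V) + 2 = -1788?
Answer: 248413303/81 ≈ 3.0668e+6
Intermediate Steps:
b(V) = -1790 (b(V) = -2 - 1788 = -1790)
c = -9 (c = 9*(-1) = -9)
K(l) = 81 (K(l) = (-9)**2 = 81)
b(1469)/K(-461) - 1*(-3066853) = -1790/81 - 1*(-3066853) = -1790*1/81 + 3066853 = -1790/81 + 3066853 = 248413303/81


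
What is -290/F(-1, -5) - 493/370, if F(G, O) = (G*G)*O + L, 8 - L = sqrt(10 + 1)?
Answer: 160457/370 + 145*sqrt(11) ≈ 914.58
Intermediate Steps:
L = 8 - sqrt(11) (L = 8 - sqrt(10 + 1) = 8 - sqrt(11) ≈ 4.6834)
F(G, O) = 8 - sqrt(11) + O*G**2 (F(G, O) = (G*G)*O + (8 - sqrt(11)) = G**2*O + (8 - sqrt(11)) = O*G**2 + (8 - sqrt(11)) = 8 - sqrt(11) + O*G**2)
-290/F(-1, -5) - 493/370 = -290/(8 - sqrt(11) - 5*(-1)**2) - 493/370 = -290/(8 - sqrt(11) - 5*1) - 493*1/370 = -290/(8 - sqrt(11) - 5) - 493/370 = -290/(3 - sqrt(11)) - 493/370 = -493/370 - 290/(3 - sqrt(11))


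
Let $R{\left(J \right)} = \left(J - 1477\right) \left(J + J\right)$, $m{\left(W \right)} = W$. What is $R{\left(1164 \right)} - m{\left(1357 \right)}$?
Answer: $-730021$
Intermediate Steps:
$R{\left(J \right)} = 2 J \left(-1477 + J\right)$ ($R{\left(J \right)} = \left(-1477 + J\right) 2 J = 2 J \left(-1477 + J\right)$)
$R{\left(1164 \right)} - m{\left(1357 \right)} = 2 \cdot 1164 \left(-1477 + 1164\right) - 1357 = 2 \cdot 1164 \left(-313\right) - 1357 = -728664 - 1357 = -730021$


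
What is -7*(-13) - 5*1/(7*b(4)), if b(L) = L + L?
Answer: 5091/56 ≈ 90.911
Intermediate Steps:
b(L) = 2*L
-7*(-13) - 5*1/(7*b(4)) = -7*(-13) - 5/((2*4)*7) = 91 - 5/(8*7) = 91 - 5/56 = 5091/56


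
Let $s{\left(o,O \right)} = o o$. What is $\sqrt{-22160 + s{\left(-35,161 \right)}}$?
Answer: $i \sqrt{20935} \approx 144.69 i$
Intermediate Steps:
$s{\left(o,O \right)} = o^{2}$
$\sqrt{-22160 + s{\left(-35,161 \right)}} = \sqrt{-22160 + \left(-35\right)^{2}} = \sqrt{-22160 + 1225} = \sqrt{-20935} = i \sqrt{20935}$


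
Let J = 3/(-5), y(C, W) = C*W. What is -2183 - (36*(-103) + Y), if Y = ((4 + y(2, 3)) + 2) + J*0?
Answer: 1513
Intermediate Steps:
J = -3/5 (J = 3*(-1/5) = -3/5 ≈ -0.60000)
Y = 12 (Y = ((4 + 2*3) + 2) - 3/5*0 = ((4 + 6) + 2) + 0 = (10 + 2) + 0 = 12 + 0 = 12)
-2183 - (36*(-103) + Y) = -2183 - (36*(-103) + 12) = -2183 - (-3708 + 12) = -2183 - 1*(-3696) = -2183 + 3696 = 1513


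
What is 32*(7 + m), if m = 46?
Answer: 1696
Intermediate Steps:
32*(7 + m) = 32*(7 + 46) = 32*53 = 1696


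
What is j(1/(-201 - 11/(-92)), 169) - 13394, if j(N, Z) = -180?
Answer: -13574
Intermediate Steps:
j(1/(-201 - 11/(-92)), 169) - 13394 = -180 - 13394 = -13574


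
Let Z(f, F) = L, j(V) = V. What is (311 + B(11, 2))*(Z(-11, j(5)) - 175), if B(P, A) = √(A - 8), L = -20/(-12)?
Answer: -161720/3 - 520*I*√6/3 ≈ -53907.0 - 424.58*I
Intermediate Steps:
L = 5/3 (L = -20*(-1/12) = 5/3 ≈ 1.6667)
B(P, A) = √(-8 + A)
Z(f, F) = 5/3
(311 + B(11, 2))*(Z(-11, j(5)) - 175) = (311 + √(-8 + 2))*(5/3 - 175) = (311 + √(-6))*(-520/3) = (311 + I*√6)*(-520/3) = -161720/3 - 520*I*√6/3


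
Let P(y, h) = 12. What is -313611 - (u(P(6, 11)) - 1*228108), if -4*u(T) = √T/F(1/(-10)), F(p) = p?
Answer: -85503 - 5*√3 ≈ -85512.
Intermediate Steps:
u(T) = 5*√T/2 (u(T) = -√T/(4*(1/(-10))) = -√T/(4*(-⅒)) = -(-5)*√T/2 = 5*√T/2)
-313611 - (u(P(6, 11)) - 1*228108) = -313611 - (5*√12/2 - 1*228108) = -313611 - (5*(2*√3)/2 - 228108) = -313611 - (5*√3 - 228108) = -313611 - (-228108 + 5*√3) = -313611 + (228108 - 5*√3) = -85503 - 5*√3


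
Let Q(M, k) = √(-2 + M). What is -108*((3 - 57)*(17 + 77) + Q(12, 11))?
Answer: 548208 - 108*√10 ≈ 5.4787e+5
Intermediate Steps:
-108*((3 - 57)*(17 + 77) + Q(12, 11)) = -108*((3 - 57)*(17 + 77) + √(-2 + 12)) = -108*(-54*94 + √10) = -108*(-5076 + √10) = 548208 - 108*√10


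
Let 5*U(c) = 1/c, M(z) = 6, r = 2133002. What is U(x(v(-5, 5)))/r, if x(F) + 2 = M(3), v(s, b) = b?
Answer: 1/42660040 ≈ 2.3441e-8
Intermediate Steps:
x(F) = 4 (x(F) = -2 + 6 = 4)
U(c) = 1/(5*c)
U(x(v(-5, 5)))/r = ((⅕)/4)/2133002 = ((⅕)*(¼))*(1/2133002) = (1/20)*(1/2133002) = 1/42660040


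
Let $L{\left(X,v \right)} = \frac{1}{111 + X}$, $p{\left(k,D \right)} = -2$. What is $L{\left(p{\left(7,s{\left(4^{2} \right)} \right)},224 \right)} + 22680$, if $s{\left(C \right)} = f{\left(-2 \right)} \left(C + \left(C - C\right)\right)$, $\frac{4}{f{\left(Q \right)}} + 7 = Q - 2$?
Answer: $\frac{2472121}{109} \approx 22680.0$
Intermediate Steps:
$f{\left(Q \right)} = \frac{4}{-9 + Q}$ ($f{\left(Q \right)} = \frac{4}{-7 + \left(Q - 2\right)} = \frac{4}{-7 + \left(-2 + Q\right)} = \frac{4}{-9 + Q}$)
$s{\left(C \right)} = - \frac{4 C}{11}$ ($s{\left(C \right)} = \frac{4}{-9 - 2} \left(C + \left(C - C\right)\right) = \frac{4}{-11} \left(C + 0\right) = 4 \left(- \frac{1}{11}\right) C = - \frac{4 C}{11}$)
$L{\left(p{\left(7,s{\left(4^{2} \right)} \right)},224 \right)} + 22680 = \frac{1}{111 - 2} + 22680 = \frac{1}{109} + 22680 = \frac{2472121}{109}$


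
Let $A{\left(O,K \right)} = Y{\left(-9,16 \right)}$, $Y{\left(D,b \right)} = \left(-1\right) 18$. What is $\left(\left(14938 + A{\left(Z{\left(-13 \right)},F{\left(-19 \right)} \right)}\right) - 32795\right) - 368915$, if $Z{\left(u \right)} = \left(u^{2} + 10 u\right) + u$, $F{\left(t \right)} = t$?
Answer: $-386790$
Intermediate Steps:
$Y{\left(D,b \right)} = -18$
$Z{\left(u \right)} = u^{2} + 11 u$
$A{\left(O,K \right)} = -18$
$\left(\left(14938 + A{\left(Z{\left(-13 \right)},F{\left(-19 \right)} \right)}\right) - 32795\right) - 368915 = \left(\left(14938 - 18\right) - 32795\right) - 368915 = \left(14920 - 32795\right) - 368915 = -17875 - 368915 = -386790$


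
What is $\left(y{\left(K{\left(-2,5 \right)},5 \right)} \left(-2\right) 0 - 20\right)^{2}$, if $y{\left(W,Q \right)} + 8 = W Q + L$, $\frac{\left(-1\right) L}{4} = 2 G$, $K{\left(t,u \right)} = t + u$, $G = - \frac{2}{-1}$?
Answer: $400$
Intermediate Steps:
$G = 2$ ($G = \left(-2\right) \left(-1\right) = 2$)
$L = -16$ ($L = - 4 \cdot 2 \cdot 2 = \left(-4\right) 4 = -16$)
$y{\left(W,Q \right)} = -24 + Q W$ ($y{\left(W,Q \right)} = -8 + \left(W Q - 16\right) = -8 + \left(Q W - 16\right) = -8 + \left(-16 + Q W\right) = -24 + Q W$)
$\left(y{\left(K{\left(-2,5 \right)},5 \right)} \left(-2\right) 0 - 20\right)^{2} = \left(\left(-24 + 5 \left(-2 + 5\right)\right) \left(-2\right) 0 - 20\right)^{2} = \left(\left(-24 + 5 \cdot 3\right) \left(-2\right) 0 - 20\right)^{2} = \left(\left(-24 + 15\right) \left(-2\right) 0 - 20\right)^{2} = \left(\left(-9\right) \left(-2\right) 0 - 20\right)^{2} = \left(18 \cdot 0 - 20\right)^{2} = \left(0 - 20\right)^{2} = \left(-20\right)^{2} = 400$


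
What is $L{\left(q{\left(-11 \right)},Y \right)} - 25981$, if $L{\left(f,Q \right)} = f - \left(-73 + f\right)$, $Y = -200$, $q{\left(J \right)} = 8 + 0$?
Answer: $-25908$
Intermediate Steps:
$q{\left(J \right)} = 8$
$L{\left(f,Q \right)} = 73$
$L{\left(q{\left(-11 \right)},Y \right)} - 25981 = 73 - 25981 = -25908$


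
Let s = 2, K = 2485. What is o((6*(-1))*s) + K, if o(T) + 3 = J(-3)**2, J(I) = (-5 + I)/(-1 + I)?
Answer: 2486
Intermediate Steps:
J(I) = (-5 + I)/(-1 + I)
o(T) = 1 (o(T) = -3 + ((-5 - 3)/(-1 - 3))**2 = -3 + (-8/(-4))**2 = -3 + (-1/4*(-8))**2 = -3 + 2**2 = -3 + 4 = 1)
o((6*(-1))*s) + K = 1 + 2485 = 2486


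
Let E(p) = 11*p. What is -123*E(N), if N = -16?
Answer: 21648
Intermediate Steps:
-123*E(N) = -1353*(-16) = -123*(-176) = 21648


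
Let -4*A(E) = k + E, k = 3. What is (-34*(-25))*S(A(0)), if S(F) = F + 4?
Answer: 5525/2 ≈ 2762.5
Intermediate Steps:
A(E) = -3/4 - E/4 (A(E) = -(3 + E)/4 = -3/4 - E/4)
S(F) = 4 + F
(-34*(-25))*S(A(0)) = (-34*(-25))*(4 + (-3/4 - 1/4*0)) = 850*(4 + (-3/4 + 0)) = 850*(4 - 3/4) = 850*(13/4) = 5525/2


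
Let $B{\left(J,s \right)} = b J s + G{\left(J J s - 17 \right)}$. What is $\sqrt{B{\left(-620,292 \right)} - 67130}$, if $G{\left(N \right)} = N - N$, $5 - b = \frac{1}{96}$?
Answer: $\frac{i \sqrt{34935990}}{6} \approx 985.11 i$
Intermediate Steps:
$b = \frac{479}{96}$ ($b = 5 - \frac{1}{96} = \frac{479}{96} \approx 4.9896$)
$G{\left(N \right)} = 0$
$B{\left(J,s \right)} = \frac{479 J s}{96}$ ($B{\left(J,s \right)} = \frac{479 J}{96} s + 0 = \frac{479 J s}{96} + 0 = \frac{479 J s}{96}$)
$\sqrt{B{\left(-620,292 \right)} - 67130} = \sqrt{\frac{479}{96} \left(-620\right) 292 - 67130} = \sqrt{- \frac{5419885}{6} - 67130} = \sqrt{- \frac{5822665}{6}} = \frac{i \sqrt{34935990}}{6}$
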